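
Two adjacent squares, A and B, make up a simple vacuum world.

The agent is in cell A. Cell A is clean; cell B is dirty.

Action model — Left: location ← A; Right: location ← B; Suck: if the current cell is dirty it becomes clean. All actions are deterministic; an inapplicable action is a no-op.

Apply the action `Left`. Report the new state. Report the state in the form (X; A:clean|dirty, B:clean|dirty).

(A; A:clean, B:dirty)

start: (A; A:clean, B:dirty)
t=1 Left ⇒ (A; A:clean, B:dirty)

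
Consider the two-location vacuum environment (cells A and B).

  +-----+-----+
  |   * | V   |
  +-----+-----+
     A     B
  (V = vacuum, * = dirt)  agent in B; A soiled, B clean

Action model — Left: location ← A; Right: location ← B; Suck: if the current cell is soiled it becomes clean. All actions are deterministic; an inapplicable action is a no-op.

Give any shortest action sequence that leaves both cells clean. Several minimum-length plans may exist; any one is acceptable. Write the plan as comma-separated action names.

Left, Suck

Left (#1): in A — A soiled, B clean
Suck (#2): in A — A clean, B clean
min 2: go A then Suck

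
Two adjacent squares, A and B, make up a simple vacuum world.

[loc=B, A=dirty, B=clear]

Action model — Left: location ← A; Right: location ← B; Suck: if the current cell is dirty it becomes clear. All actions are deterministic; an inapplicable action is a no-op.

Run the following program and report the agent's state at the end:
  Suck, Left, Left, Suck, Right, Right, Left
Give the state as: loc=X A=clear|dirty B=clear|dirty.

loc=A A=clear B=clear

1) do Suck; now loc=B A=dirty B=clear
2) do Left; now loc=A A=dirty B=clear
3) do Left; now loc=A A=dirty B=clear
4) do Suck; now loc=A A=clear B=clear
5) do Right; now loc=B A=clear B=clear
6) do Right; now loc=B A=clear B=clear
7) do Left; now loc=A A=clear B=clear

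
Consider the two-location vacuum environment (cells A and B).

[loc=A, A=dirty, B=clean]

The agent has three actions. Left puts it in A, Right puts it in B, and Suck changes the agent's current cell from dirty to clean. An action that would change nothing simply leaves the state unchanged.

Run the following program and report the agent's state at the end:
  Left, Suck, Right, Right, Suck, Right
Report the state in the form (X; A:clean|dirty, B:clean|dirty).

(B; A:clean, B:clean)

[1] after Left: (A; A:dirty, B:clean)
[2] after Suck: (A; A:clean, B:clean)
[3] after Right: (B; A:clean, B:clean)
[4] after Right: (B; A:clean, B:clean)
[5] after Suck: (B; A:clean, B:clean)
[6] after Right: (B; A:clean, B:clean)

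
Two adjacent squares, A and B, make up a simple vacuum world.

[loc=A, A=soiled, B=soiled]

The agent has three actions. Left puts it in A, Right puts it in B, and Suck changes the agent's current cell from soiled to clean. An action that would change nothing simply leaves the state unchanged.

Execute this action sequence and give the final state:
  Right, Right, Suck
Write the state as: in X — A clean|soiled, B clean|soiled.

[1] after Right: in B — A soiled, B soiled
[2] after Right: in B — A soiled, B soiled
[3] after Suck: in B — A soiled, B clean

in B — A soiled, B clean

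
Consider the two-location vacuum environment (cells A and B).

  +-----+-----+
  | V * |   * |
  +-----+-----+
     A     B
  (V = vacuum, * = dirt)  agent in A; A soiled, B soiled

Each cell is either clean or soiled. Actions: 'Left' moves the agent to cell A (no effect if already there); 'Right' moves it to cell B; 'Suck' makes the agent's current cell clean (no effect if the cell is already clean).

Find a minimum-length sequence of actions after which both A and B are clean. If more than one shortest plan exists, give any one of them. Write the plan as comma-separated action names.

Suck, Right, Suck

1) do Suck; now <A|clean|soiled>
2) do Right; now <B|clean|soiled>
3) do Suck; now <B|clean|clean>
min 3: Suck A + move + Suck B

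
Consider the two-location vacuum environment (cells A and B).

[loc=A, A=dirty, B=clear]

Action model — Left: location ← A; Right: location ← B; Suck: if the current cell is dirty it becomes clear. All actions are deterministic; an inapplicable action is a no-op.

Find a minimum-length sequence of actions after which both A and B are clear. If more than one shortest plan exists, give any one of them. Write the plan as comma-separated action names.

[1] after Suck: (A; A:clear, B:clear)
min 1: A is dirty, one Suck

Suck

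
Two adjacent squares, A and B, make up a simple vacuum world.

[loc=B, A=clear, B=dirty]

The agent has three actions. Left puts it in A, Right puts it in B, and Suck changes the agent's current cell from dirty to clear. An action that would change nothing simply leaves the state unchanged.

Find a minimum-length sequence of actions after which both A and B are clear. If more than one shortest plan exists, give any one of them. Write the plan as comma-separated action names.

step 1/1 (Suck): (B; A:clear, B:clear)
min 1: B is dirty, one Suck

Suck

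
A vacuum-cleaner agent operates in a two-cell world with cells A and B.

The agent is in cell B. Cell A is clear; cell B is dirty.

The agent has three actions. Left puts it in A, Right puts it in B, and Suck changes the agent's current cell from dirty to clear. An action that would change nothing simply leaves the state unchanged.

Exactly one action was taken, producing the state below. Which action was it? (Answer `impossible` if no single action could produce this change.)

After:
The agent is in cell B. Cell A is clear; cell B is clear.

try  Left: <A|clear|dirty>
try Right: <B|clear|dirty>
try  Suck: <B|clear|clear>  ← match

Suck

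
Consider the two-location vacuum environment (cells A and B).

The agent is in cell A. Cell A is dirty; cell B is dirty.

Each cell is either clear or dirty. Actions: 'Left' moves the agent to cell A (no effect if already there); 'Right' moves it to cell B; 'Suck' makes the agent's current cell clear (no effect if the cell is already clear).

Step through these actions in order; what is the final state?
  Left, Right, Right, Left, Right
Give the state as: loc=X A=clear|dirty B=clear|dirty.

loc=B A=dirty B=dirty

1. Left → loc=A A=dirty B=dirty
2. Right → loc=B A=dirty B=dirty
3. Right → loc=B A=dirty B=dirty
4. Left → loc=A A=dirty B=dirty
5. Right → loc=B A=dirty B=dirty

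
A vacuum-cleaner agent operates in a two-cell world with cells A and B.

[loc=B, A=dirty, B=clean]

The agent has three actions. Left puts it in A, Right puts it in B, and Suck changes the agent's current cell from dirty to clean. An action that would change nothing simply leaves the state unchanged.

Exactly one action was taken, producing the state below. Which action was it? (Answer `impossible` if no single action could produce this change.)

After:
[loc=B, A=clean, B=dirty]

impossible

try  Left: loc=A A=dirty B=clean
try Right: loc=B A=dirty B=clean
try  Suck: loc=B A=dirty B=clean
no single action produces the after-state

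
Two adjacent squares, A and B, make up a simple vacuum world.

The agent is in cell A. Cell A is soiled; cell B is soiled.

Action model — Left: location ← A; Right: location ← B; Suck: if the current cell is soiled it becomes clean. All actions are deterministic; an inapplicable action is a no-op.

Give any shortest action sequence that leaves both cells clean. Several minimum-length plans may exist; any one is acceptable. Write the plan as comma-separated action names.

step 1/3 (Suck): (A; A:clean, B:soiled)
step 2/3 (Right): (B; A:clean, B:soiled)
step 3/3 (Suck): (B; A:clean, B:clean)
min 3: Suck A + move + Suck B

Suck, Right, Suck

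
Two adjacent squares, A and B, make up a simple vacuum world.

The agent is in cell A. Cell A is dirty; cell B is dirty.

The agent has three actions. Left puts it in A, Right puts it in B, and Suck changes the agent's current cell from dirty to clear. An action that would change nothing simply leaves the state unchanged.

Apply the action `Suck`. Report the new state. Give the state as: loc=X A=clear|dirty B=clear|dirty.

loc=A A=clear B=dirty

start: loc=A A=dirty B=dirty
step 1/1 (Suck): loc=A A=clear B=dirty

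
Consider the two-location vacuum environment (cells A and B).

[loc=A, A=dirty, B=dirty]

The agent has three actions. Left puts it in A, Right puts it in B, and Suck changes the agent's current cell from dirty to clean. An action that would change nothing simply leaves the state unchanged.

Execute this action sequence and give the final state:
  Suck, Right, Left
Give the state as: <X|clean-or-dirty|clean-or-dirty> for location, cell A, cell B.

<A|clean|dirty>

step 1/3 (Suck): <A|clean|dirty>
step 2/3 (Right): <B|clean|dirty>
step 3/3 (Left): <A|clean|dirty>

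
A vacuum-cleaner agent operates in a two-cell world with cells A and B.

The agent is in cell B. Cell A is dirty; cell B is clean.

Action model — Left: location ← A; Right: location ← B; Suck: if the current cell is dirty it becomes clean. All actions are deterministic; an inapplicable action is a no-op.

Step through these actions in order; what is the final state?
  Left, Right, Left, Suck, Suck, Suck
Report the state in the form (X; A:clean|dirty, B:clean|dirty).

Left (#1): (A; A:dirty, B:clean)
Right (#2): (B; A:dirty, B:clean)
Left (#3): (A; A:dirty, B:clean)
Suck (#4): (A; A:clean, B:clean)
Suck (#5): (A; A:clean, B:clean)
Suck (#6): (A; A:clean, B:clean)

(A; A:clean, B:clean)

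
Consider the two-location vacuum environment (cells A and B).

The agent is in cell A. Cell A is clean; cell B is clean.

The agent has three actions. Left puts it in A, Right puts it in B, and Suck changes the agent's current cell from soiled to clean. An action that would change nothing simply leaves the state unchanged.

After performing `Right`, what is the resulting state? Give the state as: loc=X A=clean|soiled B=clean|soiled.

start: loc=A A=clean B=clean
Right (#1): loc=B A=clean B=clean

loc=B A=clean B=clean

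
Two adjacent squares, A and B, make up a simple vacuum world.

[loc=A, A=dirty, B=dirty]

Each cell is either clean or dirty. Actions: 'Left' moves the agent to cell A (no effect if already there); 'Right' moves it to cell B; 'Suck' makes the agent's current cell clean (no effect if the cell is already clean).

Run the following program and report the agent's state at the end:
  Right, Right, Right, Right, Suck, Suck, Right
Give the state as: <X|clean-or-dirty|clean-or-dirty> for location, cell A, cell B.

[1] after Right: <B|dirty|dirty>
[2] after Right: <B|dirty|dirty>
[3] after Right: <B|dirty|dirty>
[4] after Right: <B|dirty|dirty>
[5] after Suck: <B|dirty|clean>
[6] after Suck: <B|dirty|clean>
[7] after Right: <B|dirty|clean>

<B|dirty|clean>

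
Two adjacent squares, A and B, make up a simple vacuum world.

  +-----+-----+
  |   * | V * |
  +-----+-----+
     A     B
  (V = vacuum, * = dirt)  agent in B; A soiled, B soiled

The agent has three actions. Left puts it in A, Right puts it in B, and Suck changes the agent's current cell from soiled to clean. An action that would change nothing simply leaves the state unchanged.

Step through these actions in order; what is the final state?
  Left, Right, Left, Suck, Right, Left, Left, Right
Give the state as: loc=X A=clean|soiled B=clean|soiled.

loc=B A=clean B=soiled

1) do Left; now loc=A A=soiled B=soiled
2) do Right; now loc=B A=soiled B=soiled
3) do Left; now loc=A A=soiled B=soiled
4) do Suck; now loc=A A=clean B=soiled
5) do Right; now loc=B A=clean B=soiled
6) do Left; now loc=A A=clean B=soiled
7) do Left; now loc=A A=clean B=soiled
8) do Right; now loc=B A=clean B=soiled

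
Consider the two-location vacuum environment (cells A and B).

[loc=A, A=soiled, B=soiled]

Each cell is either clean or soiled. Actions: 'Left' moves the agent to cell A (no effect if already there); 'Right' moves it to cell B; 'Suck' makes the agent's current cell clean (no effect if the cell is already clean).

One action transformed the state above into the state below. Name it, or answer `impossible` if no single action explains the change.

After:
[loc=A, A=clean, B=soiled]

Suck

try  Left: in A — A soiled, B soiled
try Right: in B — A soiled, B soiled
try  Suck: in A — A clean, B soiled  ← match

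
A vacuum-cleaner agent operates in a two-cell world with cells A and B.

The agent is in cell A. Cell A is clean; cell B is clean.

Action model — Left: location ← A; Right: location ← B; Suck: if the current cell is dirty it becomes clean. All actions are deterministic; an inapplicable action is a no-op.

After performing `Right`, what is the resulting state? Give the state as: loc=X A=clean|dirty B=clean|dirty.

loc=B A=clean B=clean

start: loc=A A=clean B=clean
Right (#1): loc=B A=clean B=clean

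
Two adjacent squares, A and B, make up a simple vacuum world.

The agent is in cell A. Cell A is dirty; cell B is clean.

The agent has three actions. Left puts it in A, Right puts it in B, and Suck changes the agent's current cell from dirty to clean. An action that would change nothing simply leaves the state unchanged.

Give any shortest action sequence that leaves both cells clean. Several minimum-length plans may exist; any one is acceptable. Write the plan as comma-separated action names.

Suck

Suck (#1): <A|clean|clean>
min 1: A is dirty, one Suck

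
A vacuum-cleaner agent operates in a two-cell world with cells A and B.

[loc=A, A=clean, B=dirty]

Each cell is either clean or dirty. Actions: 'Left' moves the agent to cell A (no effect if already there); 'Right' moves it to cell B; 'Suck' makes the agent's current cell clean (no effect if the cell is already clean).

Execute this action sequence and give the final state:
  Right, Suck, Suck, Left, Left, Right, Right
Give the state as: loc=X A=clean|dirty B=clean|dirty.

step 1/7 (Right): loc=B A=clean B=dirty
step 2/7 (Suck): loc=B A=clean B=clean
step 3/7 (Suck): loc=B A=clean B=clean
step 4/7 (Left): loc=A A=clean B=clean
step 5/7 (Left): loc=A A=clean B=clean
step 6/7 (Right): loc=B A=clean B=clean
step 7/7 (Right): loc=B A=clean B=clean

loc=B A=clean B=clean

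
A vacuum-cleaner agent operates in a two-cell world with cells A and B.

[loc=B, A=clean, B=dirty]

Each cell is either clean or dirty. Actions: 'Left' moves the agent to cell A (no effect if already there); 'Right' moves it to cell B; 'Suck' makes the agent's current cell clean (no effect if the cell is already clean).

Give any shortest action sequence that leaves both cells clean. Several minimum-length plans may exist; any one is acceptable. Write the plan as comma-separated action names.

Suck

t=1 Suck ⇒ loc=B A=clean B=clean
min 1: B is dirty, one Suck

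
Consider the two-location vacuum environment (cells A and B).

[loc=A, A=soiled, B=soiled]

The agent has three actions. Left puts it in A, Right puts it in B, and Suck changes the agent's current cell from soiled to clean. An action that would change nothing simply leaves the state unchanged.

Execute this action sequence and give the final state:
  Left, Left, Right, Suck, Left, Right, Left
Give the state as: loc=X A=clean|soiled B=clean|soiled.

loc=A A=soiled B=clean

[1] after Left: loc=A A=soiled B=soiled
[2] after Left: loc=A A=soiled B=soiled
[3] after Right: loc=B A=soiled B=soiled
[4] after Suck: loc=B A=soiled B=clean
[5] after Left: loc=A A=soiled B=clean
[6] after Right: loc=B A=soiled B=clean
[7] after Left: loc=A A=soiled B=clean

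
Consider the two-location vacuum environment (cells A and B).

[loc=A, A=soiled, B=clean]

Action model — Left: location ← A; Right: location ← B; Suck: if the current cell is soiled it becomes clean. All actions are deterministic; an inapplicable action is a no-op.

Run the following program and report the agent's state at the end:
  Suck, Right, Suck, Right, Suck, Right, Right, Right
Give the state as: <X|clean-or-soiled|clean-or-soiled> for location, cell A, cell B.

<B|clean|clean>

1) do Suck; now <A|clean|clean>
2) do Right; now <B|clean|clean>
3) do Suck; now <B|clean|clean>
4) do Right; now <B|clean|clean>
5) do Suck; now <B|clean|clean>
6) do Right; now <B|clean|clean>
7) do Right; now <B|clean|clean>
8) do Right; now <B|clean|clean>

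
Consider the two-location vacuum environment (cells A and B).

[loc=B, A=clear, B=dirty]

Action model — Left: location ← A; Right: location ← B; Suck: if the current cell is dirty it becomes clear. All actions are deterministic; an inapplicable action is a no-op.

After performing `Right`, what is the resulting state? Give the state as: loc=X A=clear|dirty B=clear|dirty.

start: loc=B A=clear B=dirty
[1] after Right: loc=B A=clear B=dirty

loc=B A=clear B=dirty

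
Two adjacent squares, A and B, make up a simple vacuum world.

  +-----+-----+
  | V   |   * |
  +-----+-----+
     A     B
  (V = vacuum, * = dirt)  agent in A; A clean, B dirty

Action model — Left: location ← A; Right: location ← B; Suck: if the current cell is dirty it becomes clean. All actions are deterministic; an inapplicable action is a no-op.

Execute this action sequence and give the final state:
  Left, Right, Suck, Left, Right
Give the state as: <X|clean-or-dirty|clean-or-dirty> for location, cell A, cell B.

<B|clean|clean>

1) do Left; now <A|clean|dirty>
2) do Right; now <B|clean|dirty>
3) do Suck; now <B|clean|clean>
4) do Left; now <A|clean|clean>
5) do Right; now <B|clean|clean>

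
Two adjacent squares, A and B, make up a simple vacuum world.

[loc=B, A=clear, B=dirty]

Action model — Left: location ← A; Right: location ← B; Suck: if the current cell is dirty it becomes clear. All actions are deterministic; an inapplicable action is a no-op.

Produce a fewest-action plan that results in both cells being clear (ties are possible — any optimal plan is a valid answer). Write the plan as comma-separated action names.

Suck

Suck (#1): in B — A clear, B clear
min 1: B is dirty, one Suck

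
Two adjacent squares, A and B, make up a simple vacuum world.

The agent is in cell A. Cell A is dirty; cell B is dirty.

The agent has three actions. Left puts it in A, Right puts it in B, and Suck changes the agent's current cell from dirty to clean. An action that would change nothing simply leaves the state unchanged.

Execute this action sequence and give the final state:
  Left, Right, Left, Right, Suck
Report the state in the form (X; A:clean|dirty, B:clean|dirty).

(B; A:dirty, B:clean)

step 1/5 (Left): (A; A:dirty, B:dirty)
step 2/5 (Right): (B; A:dirty, B:dirty)
step 3/5 (Left): (A; A:dirty, B:dirty)
step 4/5 (Right): (B; A:dirty, B:dirty)
step 5/5 (Suck): (B; A:dirty, B:clean)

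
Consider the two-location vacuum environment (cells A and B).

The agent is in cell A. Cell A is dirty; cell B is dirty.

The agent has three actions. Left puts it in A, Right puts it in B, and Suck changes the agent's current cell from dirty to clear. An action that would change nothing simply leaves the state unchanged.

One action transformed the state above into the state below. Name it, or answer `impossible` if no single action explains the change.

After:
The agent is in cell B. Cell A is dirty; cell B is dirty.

Right

try  Left: (A; A:dirty, B:dirty)
try Right: (B; A:dirty, B:dirty)  ← match
try  Suck: (A; A:clear, B:dirty)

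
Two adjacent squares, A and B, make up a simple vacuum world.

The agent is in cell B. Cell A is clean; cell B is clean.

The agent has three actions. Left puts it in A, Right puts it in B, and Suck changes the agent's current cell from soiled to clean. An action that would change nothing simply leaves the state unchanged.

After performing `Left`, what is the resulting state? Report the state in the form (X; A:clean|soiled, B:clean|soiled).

start: (B; A:clean, B:clean)
step 1/1 (Left): (A; A:clean, B:clean)

(A; A:clean, B:clean)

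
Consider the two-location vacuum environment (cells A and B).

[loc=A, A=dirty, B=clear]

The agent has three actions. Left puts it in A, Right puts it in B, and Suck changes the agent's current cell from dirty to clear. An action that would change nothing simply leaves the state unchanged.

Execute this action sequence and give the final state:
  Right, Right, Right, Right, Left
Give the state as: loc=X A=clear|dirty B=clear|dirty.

1) do Right; now loc=B A=dirty B=clear
2) do Right; now loc=B A=dirty B=clear
3) do Right; now loc=B A=dirty B=clear
4) do Right; now loc=B A=dirty B=clear
5) do Left; now loc=A A=dirty B=clear

loc=A A=dirty B=clear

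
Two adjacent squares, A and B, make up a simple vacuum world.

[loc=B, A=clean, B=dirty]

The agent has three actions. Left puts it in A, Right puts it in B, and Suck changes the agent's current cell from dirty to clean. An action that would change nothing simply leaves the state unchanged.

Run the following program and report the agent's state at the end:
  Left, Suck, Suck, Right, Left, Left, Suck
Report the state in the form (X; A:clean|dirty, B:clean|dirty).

(A; A:clean, B:dirty)

step 1/7 (Left): (A; A:clean, B:dirty)
step 2/7 (Suck): (A; A:clean, B:dirty)
step 3/7 (Suck): (A; A:clean, B:dirty)
step 4/7 (Right): (B; A:clean, B:dirty)
step 5/7 (Left): (A; A:clean, B:dirty)
step 6/7 (Left): (A; A:clean, B:dirty)
step 7/7 (Suck): (A; A:clean, B:dirty)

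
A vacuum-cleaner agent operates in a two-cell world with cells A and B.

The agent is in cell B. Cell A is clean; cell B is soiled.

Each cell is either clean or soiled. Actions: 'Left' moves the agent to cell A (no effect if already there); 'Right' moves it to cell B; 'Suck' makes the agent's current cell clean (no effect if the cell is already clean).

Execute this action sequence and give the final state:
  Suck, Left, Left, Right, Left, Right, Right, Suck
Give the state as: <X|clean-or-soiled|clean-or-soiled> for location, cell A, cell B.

1. Suck → <B|clean|clean>
2. Left → <A|clean|clean>
3. Left → <A|clean|clean>
4. Right → <B|clean|clean>
5. Left → <A|clean|clean>
6. Right → <B|clean|clean>
7. Right → <B|clean|clean>
8. Suck → <B|clean|clean>

<B|clean|clean>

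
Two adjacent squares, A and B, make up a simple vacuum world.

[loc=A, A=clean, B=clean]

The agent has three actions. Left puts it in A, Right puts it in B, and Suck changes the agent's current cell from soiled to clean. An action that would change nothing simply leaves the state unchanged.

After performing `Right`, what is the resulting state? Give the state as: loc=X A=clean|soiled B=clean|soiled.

start: loc=A A=clean B=clean
1. Right → loc=B A=clean B=clean

loc=B A=clean B=clean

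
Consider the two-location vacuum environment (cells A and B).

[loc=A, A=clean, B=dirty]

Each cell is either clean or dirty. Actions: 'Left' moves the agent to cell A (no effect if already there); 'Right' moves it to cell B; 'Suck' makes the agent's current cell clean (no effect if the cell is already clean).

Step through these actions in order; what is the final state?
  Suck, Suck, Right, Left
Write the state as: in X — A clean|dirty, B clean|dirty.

t=1 Suck ⇒ in A — A clean, B dirty
t=2 Suck ⇒ in A — A clean, B dirty
t=3 Right ⇒ in B — A clean, B dirty
t=4 Left ⇒ in A — A clean, B dirty

in A — A clean, B dirty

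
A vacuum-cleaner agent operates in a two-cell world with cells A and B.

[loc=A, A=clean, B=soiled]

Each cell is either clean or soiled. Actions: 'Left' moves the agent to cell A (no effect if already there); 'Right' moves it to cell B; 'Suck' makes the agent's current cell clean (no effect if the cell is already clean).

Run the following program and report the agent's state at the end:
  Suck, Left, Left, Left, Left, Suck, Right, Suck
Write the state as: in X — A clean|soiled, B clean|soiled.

t=1 Suck ⇒ in A — A clean, B soiled
t=2 Left ⇒ in A — A clean, B soiled
t=3 Left ⇒ in A — A clean, B soiled
t=4 Left ⇒ in A — A clean, B soiled
t=5 Left ⇒ in A — A clean, B soiled
t=6 Suck ⇒ in A — A clean, B soiled
t=7 Right ⇒ in B — A clean, B soiled
t=8 Suck ⇒ in B — A clean, B clean

in B — A clean, B clean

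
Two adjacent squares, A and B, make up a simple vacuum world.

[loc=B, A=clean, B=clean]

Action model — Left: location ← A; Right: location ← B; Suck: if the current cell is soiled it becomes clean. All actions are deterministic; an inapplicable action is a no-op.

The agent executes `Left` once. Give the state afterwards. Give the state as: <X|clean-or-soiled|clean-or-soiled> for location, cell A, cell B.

<A|clean|clean>

start: <B|clean|clean>
step 1/1 (Left): <A|clean|clean>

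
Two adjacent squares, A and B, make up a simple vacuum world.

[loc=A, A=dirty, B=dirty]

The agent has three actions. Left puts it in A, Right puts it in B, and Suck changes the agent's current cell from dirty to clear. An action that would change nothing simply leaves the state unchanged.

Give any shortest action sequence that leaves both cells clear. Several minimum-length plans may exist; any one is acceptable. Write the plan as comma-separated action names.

Suck, Right, Suck

t=1 Suck ⇒ <A|clear|dirty>
t=2 Right ⇒ <B|clear|dirty>
t=3 Suck ⇒ <B|clear|clear>
min 3: Suck A + move + Suck B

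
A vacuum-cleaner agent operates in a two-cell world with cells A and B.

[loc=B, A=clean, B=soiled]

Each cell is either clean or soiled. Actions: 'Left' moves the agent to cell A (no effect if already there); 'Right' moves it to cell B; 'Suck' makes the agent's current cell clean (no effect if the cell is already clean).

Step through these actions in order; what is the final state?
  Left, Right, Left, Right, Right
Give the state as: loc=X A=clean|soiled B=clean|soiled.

loc=B A=clean B=soiled

step 1/5 (Left): loc=A A=clean B=soiled
step 2/5 (Right): loc=B A=clean B=soiled
step 3/5 (Left): loc=A A=clean B=soiled
step 4/5 (Right): loc=B A=clean B=soiled
step 5/5 (Right): loc=B A=clean B=soiled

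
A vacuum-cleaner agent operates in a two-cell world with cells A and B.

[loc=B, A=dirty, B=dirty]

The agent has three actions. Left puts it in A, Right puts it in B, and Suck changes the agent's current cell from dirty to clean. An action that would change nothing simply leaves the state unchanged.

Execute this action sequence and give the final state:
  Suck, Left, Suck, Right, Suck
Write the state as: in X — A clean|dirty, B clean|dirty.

in B — A clean, B clean

[1] after Suck: in B — A dirty, B clean
[2] after Left: in A — A dirty, B clean
[3] after Suck: in A — A clean, B clean
[4] after Right: in B — A clean, B clean
[5] after Suck: in B — A clean, B clean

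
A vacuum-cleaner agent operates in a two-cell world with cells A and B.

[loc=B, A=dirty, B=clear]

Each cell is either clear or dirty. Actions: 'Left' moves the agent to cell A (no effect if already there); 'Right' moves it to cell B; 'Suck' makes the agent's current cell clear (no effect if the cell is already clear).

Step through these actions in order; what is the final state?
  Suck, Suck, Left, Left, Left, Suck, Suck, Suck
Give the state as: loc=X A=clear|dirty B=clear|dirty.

Suck (#1): loc=B A=dirty B=clear
Suck (#2): loc=B A=dirty B=clear
Left (#3): loc=A A=dirty B=clear
Left (#4): loc=A A=dirty B=clear
Left (#5): loc=A A=dirty B=clear
Suck (#6): loc=A A=clear B=clear
Suck (#7): loc=A A=clear B=clear
Suck (#8): loc=A A=clear B=clear

loc=A A=clear B=clear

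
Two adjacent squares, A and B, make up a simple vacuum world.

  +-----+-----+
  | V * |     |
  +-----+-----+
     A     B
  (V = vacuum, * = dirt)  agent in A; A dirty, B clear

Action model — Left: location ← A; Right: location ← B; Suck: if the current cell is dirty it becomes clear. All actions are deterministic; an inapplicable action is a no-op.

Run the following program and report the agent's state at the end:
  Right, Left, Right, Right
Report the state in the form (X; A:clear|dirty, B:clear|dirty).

(B; A:dirty, B:clear)

Right (#1): (B; A:dirty, B:clear)
Left (#2): (A; A:dirty, B:clear)
Right (#3): (B; A:dirty, B:clear)
Right (#4): (B; A:dirty, B:clear)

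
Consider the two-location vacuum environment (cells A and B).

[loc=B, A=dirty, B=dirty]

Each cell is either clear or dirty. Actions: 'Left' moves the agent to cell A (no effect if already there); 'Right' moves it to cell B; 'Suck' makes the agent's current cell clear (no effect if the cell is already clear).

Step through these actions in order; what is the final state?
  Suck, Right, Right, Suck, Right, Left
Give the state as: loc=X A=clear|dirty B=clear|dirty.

loc=A A=dirty B=clear

1. Suck → loc=B A=dirty B=clear
2. Right → loc=B A=dirty B=clear
3. Right → loc=B A=dirty B=clear
4. Suck → loc=B A=dirty B=clear
5. Right → loc=B A=dirty B=clear
6. Left → loc=A A=dirty B=clear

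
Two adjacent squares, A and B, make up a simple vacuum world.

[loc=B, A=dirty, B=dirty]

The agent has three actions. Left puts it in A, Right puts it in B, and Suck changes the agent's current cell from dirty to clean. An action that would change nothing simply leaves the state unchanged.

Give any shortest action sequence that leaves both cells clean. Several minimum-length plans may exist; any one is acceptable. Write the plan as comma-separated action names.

Suck, Left, Suck

[1] after Suck: in B — A dirty, B clean
[2] after Left: in A — A dirty, B clean
[3] after Suck: in A — A clean, B clean
min 3: Suck B + move + Suck A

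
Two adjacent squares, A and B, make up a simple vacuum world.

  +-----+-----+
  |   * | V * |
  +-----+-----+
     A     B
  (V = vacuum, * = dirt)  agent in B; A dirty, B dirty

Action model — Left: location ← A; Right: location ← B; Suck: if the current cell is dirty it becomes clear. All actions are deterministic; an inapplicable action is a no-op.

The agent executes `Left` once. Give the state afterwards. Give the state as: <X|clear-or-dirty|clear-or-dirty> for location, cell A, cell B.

start: <B|dirty|dirty>
1) do Left; now <A|dirty|dirty>

<A|dirty|dirty>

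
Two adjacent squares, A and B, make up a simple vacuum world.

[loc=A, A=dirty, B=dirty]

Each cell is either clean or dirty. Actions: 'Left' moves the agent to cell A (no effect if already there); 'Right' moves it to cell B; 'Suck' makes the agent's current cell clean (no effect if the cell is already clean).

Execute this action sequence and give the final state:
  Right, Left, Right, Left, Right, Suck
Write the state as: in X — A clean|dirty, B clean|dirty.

in B — A dirty, B clean

step 1/6 (Right): in B — A dirty, B dirty
step 2/6 (Left): in A — A dirty, B dirty
step 3/6 (Right): in B — A dirty, B dirty
step 4/6 (Left): in A — A dirty, B dirty
step 5/6 (Right): in B — A dirty, B dirty
step 6/6 (Suck): in B — A dirty, B clean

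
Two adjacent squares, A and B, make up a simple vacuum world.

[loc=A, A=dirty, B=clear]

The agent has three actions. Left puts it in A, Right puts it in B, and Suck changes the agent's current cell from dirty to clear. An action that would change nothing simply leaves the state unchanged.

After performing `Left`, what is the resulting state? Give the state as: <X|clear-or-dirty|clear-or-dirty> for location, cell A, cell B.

start: <A|dirty|clear>
1) do Left; now <A|dirty|clear>

<A|dirty|clear>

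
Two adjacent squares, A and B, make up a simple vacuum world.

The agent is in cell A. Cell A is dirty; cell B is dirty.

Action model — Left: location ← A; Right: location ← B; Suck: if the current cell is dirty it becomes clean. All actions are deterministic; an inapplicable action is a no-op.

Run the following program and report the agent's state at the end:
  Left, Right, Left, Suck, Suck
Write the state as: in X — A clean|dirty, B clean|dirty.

1) do Left; now in A — A dirty, B dirty
2) do Right; now in B — A dirty, B dirty
3) do Left; now in A — A dirty, B dirty
4) do Suck; now in A — A clean, B dirty
5) do Suck; now in A — A clean, B dirty

in A — A clean, B dirty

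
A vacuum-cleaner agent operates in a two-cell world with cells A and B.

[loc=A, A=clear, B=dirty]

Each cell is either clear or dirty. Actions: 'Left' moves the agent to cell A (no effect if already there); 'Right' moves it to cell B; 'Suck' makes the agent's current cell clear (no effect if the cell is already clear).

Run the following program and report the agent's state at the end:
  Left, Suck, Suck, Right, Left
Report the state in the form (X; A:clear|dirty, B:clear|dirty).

(A; A:clear, B:dirty)

1. Left → (A; A:clear, B:dirty)
2. Suck → (A; A:clear, B:dirty)
3. Suck → (A; A:clear, B:dirty)
4. Right → (B; A:clear, B:dirty)
5. Left → (A; A:clear, B:dirty)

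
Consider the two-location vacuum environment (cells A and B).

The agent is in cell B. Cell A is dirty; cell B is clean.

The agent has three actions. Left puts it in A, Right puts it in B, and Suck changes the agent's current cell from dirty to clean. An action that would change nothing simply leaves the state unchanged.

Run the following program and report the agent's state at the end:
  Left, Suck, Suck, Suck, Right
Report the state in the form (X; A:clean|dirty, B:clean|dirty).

(B; A:clean, B:clean)

step 1/5 (Left): (A; A:dirty, B:clean)
step 2/5 (Suck): (A; A:clean, B:clean)
step 3/5 (Suck): (A; A:clean, B:clean)
step 4/5 (Suck): (A; A:clean, B:clean)
step 5/5 (Right): (B; A:clean, B:clean)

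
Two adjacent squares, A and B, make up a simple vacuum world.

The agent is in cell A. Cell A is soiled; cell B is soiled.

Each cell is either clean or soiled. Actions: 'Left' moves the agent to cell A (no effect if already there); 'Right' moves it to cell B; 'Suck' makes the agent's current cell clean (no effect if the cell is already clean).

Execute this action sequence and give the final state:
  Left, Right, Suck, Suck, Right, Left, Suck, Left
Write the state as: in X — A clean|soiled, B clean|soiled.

step 1/8 (Left): in A — A soiled, B soiled
step 2/8 (Right): in B — A soiled, B soiled
step 3/8 (Suck): in B — A soiled, B clean
step 4/8 (Suck): in B — A soiled, B clean
step 5/8 (Right): in B — A soiled, B clean
step 6/8 (Left): in A — A soiled, B clean
step 7/8 (Suck): in A — A clean, B clean
step 8/8 (Left): in A — A clean, B clean

in A — A clean, B clean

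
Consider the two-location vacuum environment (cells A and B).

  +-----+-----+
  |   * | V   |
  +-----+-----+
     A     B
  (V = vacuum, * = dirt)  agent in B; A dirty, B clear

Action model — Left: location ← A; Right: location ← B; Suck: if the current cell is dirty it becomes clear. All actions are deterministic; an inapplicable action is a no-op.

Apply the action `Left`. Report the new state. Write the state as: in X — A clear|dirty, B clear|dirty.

in A — A dirty, B clear

start: in B — A dirty, B clear
1. Left → in A — A dirty, B clear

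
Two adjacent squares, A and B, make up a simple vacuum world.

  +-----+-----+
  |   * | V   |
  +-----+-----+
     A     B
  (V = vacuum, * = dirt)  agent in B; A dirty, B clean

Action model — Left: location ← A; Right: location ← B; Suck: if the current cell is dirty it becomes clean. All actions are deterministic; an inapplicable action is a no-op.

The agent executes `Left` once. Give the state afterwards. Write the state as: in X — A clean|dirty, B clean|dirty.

in A — A dirty, B clean

start: in B — A dirty, B clean
step 1/1 (Left): in A — A dirty, B clean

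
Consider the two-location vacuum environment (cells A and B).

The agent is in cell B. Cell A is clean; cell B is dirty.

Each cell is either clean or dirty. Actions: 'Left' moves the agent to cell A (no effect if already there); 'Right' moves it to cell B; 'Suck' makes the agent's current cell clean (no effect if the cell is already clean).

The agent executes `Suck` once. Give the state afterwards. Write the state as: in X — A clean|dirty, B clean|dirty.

in B — A clean, B clean

start: in B — A clean, B dirty
Suck (#1): in B — A clean, B clean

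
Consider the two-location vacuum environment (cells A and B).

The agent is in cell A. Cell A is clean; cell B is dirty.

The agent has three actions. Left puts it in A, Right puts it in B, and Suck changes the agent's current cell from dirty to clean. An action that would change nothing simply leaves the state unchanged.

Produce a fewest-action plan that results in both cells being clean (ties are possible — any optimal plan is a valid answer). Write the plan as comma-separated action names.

Right, Suck

1. Right → in B — A clean, B dirty
2. Suck → in B — A clean, B clean
min 2: go B then Suck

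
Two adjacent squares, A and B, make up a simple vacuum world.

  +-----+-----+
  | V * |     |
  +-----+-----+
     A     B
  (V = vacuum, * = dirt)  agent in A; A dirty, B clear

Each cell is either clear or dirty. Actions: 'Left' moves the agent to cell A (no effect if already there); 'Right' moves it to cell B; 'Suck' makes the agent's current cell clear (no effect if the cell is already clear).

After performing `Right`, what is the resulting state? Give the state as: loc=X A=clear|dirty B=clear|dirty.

start: loc=A A=dirty B=clear
[1] after Right: loc=B A=dirty B=clear

loc=B A=dirty B=clear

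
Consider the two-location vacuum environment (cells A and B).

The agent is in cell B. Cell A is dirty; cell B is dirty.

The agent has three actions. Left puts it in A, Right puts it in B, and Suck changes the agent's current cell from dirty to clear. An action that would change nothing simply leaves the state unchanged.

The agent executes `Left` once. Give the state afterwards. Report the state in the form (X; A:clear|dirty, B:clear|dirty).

start: (B; A:dirty, B:dirty)
Left (#1): (A; A:dirty, B:dirty)

(A; A:dirty, B:dirty)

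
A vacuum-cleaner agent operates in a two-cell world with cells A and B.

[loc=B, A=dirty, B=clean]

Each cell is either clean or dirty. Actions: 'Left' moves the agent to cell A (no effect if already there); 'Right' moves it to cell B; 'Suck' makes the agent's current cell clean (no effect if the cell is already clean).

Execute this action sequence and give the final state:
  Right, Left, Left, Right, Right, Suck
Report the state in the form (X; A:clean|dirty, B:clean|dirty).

(B; A:dirty, B:clean)

1. Right → (B; A:dirty, B:clean)
2. Left → (A; A:dirty, B:clean)
3. Left → (A; A:dirty, B:clean)
4. Right → (B; A:dirty, B:clean)
5. Right → (B; A:dirty, B:clean)
6. Suck → (B; A:dirty, B:clean)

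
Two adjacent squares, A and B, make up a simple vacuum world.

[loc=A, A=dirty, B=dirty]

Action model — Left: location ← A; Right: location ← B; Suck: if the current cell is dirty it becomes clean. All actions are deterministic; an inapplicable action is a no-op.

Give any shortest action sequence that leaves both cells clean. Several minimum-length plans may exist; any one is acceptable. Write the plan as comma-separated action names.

1. Suck → in A — A clean, B dirty
2. Right → in B — A clean, B dirty
3. Suck → in B — A clean, B clean
min 3: Suck A + move + Suck B

Suck, Right, Suck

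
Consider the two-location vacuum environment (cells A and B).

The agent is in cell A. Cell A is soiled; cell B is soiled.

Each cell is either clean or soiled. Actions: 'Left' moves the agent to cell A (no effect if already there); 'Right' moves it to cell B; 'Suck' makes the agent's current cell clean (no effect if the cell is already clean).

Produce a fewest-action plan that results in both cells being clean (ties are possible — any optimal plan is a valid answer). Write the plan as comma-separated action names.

t=1 Suck ⇒ (A; A:clean, B:soiled)
t=2 Right ⇒ (B; A:clean, B:soiled)
t=3 Suck ⇒ (B; A:clean, B:clean)
min 3: Suck A + move + Suck B

Suck, Right, Suck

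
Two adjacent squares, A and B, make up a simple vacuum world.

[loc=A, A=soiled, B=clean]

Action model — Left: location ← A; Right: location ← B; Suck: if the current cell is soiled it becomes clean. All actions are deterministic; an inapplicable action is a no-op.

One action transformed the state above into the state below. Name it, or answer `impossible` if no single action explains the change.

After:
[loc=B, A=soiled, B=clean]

try  Left: (A; A:soiled, B:clean)
try Right: (B; A:soiled, B:clean)  ← match
try  Suck: (A; A:clean, B:clean)

Right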